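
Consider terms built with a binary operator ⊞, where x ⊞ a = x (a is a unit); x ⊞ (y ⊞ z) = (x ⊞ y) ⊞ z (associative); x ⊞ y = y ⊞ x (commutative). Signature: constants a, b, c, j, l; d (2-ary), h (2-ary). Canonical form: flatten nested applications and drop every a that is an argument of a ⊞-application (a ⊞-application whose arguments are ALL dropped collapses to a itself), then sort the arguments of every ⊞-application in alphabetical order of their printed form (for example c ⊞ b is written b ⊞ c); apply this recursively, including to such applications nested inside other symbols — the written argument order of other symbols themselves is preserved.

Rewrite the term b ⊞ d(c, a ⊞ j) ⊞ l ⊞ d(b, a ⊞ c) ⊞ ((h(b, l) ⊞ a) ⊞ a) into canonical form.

Answer: b ⊞ d(b, c) ⊞ d(c, j) ⊞ h(b, l) ⊞ l

Derivation:
Merge nested applications:  b ⊞ d(c, a ⊞ j) ⊞ l ⊞ d(b, a ⊞ c) ⊞ h(b, l) ⊞ a ⊞ a
Simplify inside:  d(c, a ⊞ j)  →  d(c, j)
Inside:  d(b, a ⊞ c)  →  d(b, c)
Drop the unit:  drop a (×2)
Order the arguments:  b ⊞ d(b, c) ⊞ d(c, j) ⊞ h(b, l) ⊞ l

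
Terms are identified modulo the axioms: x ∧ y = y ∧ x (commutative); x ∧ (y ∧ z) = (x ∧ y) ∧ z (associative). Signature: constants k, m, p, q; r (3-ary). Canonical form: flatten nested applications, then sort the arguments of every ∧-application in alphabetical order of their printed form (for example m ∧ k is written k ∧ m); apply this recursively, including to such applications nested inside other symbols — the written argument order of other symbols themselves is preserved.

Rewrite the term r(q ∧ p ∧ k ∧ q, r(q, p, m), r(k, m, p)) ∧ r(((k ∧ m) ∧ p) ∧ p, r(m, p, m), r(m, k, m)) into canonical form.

Answer: r(k ∧ m ∧ p ∧ p, r(m, p, m), r(m, k, m)) ∧ r(k ∧ p ∧ q ∧ q, r(q, p, m), r(k, m, p))

Derivation:
Canonicalize subterm:  r(q ∧ p ∧ k ∧ q, r(q, p, m), r(k, m, p))  →  r(k ∧ p ∧ q ∧ q, r(q, p, m), r(k, m, p))
Simplify inside:  r(((k ∧ m) ∧ p) ∧ p, r(m, p, m), r(m, k, m))  →  r(k ∧ m ∧ p ∧ p, r(m, p, m), r(m, k, m))
Order the arguments:  r(k ∧ m ∧ p ∧ p, r(m, p, m), r(m, k, m)) ∧ r(k ∧ p ∧ q ∧ q, r(q, p, m), r(k, m, p))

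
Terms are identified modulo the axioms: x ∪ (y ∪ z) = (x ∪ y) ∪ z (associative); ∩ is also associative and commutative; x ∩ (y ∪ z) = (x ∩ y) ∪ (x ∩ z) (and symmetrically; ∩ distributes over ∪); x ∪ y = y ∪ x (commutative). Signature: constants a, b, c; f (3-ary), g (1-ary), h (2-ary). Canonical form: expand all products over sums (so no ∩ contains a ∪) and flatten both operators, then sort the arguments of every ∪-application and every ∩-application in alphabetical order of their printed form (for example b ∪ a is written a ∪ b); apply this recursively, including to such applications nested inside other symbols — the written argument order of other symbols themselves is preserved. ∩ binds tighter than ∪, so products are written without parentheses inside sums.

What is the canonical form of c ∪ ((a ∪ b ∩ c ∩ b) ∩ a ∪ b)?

Expand products over sums:  c ∪ a ∩ a ∪ a ∩ b ∩ b ∩ c ∪ b
Sort arguments:  a ∩ a ∪ a ∩ b ∩ b ∩ c ∪ b ∪ c

Answer: a ∩ a ∪ a ∩ b ∩ b ∩ c ∪ b ∪ c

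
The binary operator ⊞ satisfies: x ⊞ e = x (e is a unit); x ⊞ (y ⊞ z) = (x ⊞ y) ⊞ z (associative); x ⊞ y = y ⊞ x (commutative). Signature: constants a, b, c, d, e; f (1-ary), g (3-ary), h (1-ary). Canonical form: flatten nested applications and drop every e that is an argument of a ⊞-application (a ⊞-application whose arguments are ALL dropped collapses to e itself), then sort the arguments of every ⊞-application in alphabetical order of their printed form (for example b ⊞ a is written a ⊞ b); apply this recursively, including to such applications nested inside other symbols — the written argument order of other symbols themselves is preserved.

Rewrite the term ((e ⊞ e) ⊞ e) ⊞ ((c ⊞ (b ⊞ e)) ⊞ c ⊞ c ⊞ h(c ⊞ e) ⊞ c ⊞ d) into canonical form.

Answer: b ⊞ c ⊞ c ⊞ c ⊞ c ⊞ d ⊞ h(c)

Derivation:
Un-nest:  e ⊞ e ⊞ e ⊞ c ⊞ b ⊞ e ⊞ c ⊞ c ⊞ h(c ⊞ e) ⊞ c ⊞ d
Inside:  h(c ⊞ e)  →  h(c)
Units out:  drop e (×4)
Sort:  b ⊞ c ⊞ c ⊞ c ⊞ c ⊞ d ⊞ h(c)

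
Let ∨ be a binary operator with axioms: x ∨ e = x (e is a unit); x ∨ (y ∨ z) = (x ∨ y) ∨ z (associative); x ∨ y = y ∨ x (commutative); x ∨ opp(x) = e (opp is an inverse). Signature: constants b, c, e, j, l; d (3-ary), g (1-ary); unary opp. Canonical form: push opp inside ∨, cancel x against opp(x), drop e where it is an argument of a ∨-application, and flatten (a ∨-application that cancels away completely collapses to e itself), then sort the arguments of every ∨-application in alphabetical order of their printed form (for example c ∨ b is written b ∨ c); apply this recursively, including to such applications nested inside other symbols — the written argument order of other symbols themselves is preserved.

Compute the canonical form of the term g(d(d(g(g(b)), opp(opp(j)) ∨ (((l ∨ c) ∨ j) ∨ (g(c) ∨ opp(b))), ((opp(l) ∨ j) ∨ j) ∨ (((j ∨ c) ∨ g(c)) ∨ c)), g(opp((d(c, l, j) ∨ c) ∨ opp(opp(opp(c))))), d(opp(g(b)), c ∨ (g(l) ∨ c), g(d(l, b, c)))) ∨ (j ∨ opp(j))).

Focus inside:  d(d(g(g(b)), opp(opp(j)) ∨ (((l ∨ c) ∨ j) ∨ (g(c) ∨ opp(b))), ((opp(l) ∨ j) ∨ j) ∨ (((j ∨ c) ∨ g(c)) ∨ c)), g(opp((d(c, l, j) ∨ c) ∨ opp(opp(opp(c))))), d(opp(g(b)), c ∨ (g(l) ∨ c), g(d(l, b, c)))) ∨ (j ∨ opp(j))
Push opp inside:  distribute opp over ∨ and collapse double opp
Cancel inverse pairs:  j cancels
Collect terms:  d(d(g(g(b)), c ∨ g(c) ∨ j ∨ j ∨ l ∨ opp(b), c ∨ c ∨ g(c) ∨ j ∨ j ∨ j ∨ opp(l)), g(opp(d(c, l, j))), d(opp(g(b)), c ∨ c ∨ g(l), g(d(l, b, c))))
Put back:  g(d(d(g(g(b)), c ∨ g(c) ∨ j ∨ j ∨ l ∨ opp(b), c ∨ c ∨ g(c) ∨ j ∨ j ∨ j ∨ opp(l)), g(opp(d(c, l, j))), d(opp(g(b)), c ∨ c ∨ g(l), g(d(l, b, c)))))

Answer: g(d(d(g(g(b)), c ∨ g(c) ∨ j ∨ j ∨ l ∨ opp(b), c ∨ c ∨ g(c) ∨ j ∨ j ∨ j ∨ opp(l)), g(opp(d(c, l, j))), d(opp(g(b)), c ∨ c ∨ g(l), g(d(l, b, c)))))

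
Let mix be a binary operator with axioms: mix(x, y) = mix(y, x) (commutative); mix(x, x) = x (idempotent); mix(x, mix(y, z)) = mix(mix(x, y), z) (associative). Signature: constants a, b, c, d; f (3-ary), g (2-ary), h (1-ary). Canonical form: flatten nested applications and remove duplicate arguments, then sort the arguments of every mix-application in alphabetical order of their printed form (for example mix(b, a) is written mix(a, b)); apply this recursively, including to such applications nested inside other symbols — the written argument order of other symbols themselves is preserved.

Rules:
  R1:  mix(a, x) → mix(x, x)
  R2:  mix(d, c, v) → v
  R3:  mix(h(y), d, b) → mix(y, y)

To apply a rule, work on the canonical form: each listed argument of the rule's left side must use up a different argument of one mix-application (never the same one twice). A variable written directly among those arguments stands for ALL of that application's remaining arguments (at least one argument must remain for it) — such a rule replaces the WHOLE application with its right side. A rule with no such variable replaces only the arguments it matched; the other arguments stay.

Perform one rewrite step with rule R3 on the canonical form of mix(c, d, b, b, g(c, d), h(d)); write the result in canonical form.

Canonical form:  mix(b, c, d, g(c, d), h(d))
Apply R3:  consuming b, d, h(d);  y := d
New term:  mix(c, d, g(c, d))

Answer: mix(c, d, g(c, d))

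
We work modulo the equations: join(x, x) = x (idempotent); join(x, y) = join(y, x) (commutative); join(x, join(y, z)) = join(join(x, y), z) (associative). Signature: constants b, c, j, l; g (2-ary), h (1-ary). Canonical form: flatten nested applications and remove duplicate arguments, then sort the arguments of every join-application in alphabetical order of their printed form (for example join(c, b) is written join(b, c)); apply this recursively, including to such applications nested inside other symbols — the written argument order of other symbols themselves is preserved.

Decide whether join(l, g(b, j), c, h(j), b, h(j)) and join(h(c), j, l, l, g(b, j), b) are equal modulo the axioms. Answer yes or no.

Answer: no — join(b, c, g(b, j), h(j), l) vs join(b, g(b, j), h(c), j, l)

Derivation:
Left:  join(l, g(b, j), c, h(j), b, h(j))
  Idempotence:  drop duplicate h(j)
  Order the arguments:  join(b, c, g(b, j), h(j), l)
Right:  join(h(c), j, l, l, g(b, j), b)
  Idempotence:  drop duplicate l
  Sort:  join(b, g(b, j), h(c), j, l)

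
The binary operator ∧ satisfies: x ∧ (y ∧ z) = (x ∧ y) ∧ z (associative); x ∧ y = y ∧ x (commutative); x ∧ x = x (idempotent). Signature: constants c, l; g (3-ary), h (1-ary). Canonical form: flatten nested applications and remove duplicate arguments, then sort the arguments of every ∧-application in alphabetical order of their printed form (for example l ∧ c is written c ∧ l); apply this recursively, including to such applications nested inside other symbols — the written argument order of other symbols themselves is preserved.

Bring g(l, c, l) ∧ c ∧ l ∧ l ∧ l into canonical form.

Answer: c ∧ g(l, c, l) ∧ l

Derivation:
Drop duplicates:  drop duplicate l, l
Sort arguments:  c ∧ g(l, c, l) ∧ l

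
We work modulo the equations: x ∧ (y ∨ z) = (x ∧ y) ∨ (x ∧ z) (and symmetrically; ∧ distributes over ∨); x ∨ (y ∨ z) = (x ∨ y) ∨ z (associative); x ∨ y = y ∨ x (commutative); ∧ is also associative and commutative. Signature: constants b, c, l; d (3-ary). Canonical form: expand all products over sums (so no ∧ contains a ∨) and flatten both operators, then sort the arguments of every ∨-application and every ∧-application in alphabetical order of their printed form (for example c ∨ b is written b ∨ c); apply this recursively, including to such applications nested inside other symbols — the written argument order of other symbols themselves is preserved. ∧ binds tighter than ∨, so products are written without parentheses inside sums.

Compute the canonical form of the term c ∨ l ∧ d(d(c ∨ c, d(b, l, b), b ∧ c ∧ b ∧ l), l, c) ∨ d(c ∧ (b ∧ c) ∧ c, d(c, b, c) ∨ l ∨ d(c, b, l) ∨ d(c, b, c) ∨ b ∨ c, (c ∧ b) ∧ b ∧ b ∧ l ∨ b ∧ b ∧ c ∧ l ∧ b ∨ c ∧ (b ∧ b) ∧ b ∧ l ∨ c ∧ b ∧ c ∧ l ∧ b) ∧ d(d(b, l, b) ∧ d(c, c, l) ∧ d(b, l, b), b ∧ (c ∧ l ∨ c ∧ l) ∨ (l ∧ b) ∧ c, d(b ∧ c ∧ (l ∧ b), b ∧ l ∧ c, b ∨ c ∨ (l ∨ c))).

Answer: c ∨ d(b ∧ c ∧ c ∧ c, b ∨ c ∨ d(c, b, c) ∨ d(c, b, c) ∨ d(c, b, l) ∨ l, b ∧ b ∧ b ∧ c ∧ l ∨ b ∧ b ∧ b ∧ c ∧ l ∨ b ∧ b ∧ b ∧ c ∧ l ∨ b ∧ b ∧ c ∧ c ∧ l) ∧ d(d(b, l, b) ∧ d(b, l, b) ∧ d(c, c, l), b ∧ c ∧ l ∨ b ∧ c ∧ l ∨ b ∧ c ∧ l, d(b ∧ b ∧ c ∧ l, b ∧ c ∧ l, b ∨ c ∨ c ∨ l)) ∨ d(d(c ∨ c, d(b, l, b), b ∧ b ∧ c ∧ l), l, c) ∧ l

Derivation:
Expand:  c ∨ d(d(c ∨ c, d(b, l, b), b ∧ b ∧ c ∧ l), l, c) ∧ l ∨ d(b ∧ c ∧ c ∧ c, b ∨ c ∨ d(c, b, c) ∨ d(c, b, c) ∨ d(c, b, l) ∨ l, b ∧ b ∧ b ∧ c ∧ l ∨ b ∧ b ∧ b ∧ c ∧ l ∨ b ∧ b ∧ b ∧ c ∧ l ∨ b ∧ b ∧ c ∧ c ∧ l) ∧ d(d(b, l, b) ∧ d(b, l, b) ∧ d(c, c, l), b ∧ c ∧ l ∨ b ∧ c ∧ l ∨ b ∧ c ∧ l, d(b ∧ b ∧ c ∧ l, b ∧ c ∧ l, b ∨ c ∨ c ∨ l))
Sort arguments:  c ∨ d(b ∧ c ∧ c ∧ c, b ∨ c ∨ d(c, b, c) ∨ d(c, b, c) ∨ d(c, b, l) ∨ l, b ∧ b ∧ b ∧ c ∧ l ∨ b ∧ b ∧ b ∧ c ∧ l ∨ b ∧ b ∧ b ∧ c ∧ l ∨ b ∧ b ∧ c ∧ c ∧ l) ∧ d(d(b, l, b) ∧ d(b, l, b) ∧ d(c, c, l), b ∧ c ∧ l ∨ b ∧ c ∧ l ∨ b ∧ c ∧ l, d(b ∧ b ∧ c ∧ l, b ∧ c ∧ l, b ∨ c ∨ c ∨ l)) ∨ d(d(c ∨ c, d(b, l, b), b ∧ b ∧ c ∧ l), l, c) ∧ l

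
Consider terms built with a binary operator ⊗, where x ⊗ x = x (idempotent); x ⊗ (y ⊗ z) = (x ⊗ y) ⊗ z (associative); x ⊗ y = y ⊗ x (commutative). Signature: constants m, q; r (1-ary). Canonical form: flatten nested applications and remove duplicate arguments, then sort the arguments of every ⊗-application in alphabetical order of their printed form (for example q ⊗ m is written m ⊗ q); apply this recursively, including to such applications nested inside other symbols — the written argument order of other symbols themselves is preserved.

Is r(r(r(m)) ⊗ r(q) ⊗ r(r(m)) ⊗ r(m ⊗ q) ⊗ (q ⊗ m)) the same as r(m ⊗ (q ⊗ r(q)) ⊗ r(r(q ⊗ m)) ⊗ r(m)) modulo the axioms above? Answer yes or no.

Answer: no — r(m ⊗ q ⊗ r(m ⊗ q) ⊗ r(q) ⊗ r(r(m))) vs r(m ⊗ q ⊗ r(m) ⊗ r(q) ⊗ r(r(m ⊗ q)))

Derivation:
Left:  r(r(r(m)) ⊗ r(q) ⊗ r(r(m)) ⊗ r(m ⊗ q) ⊗ (q ⊗ m))
  Work inside:  r(r(m)) ⊗ r(q) ⊗ r(r(m)) ⊗ r(m ⊗ q) ⊗ (q ⊗ m)
  Merge nested applications:  r(r(m)) ⊗ r(q) ⊗ r(r(m)) ⊗ r(m ⊗ q) ⊗ q ⊗ m
  Drop duplicates:  drop duplicate r(r(m))
  Sort:  m ⊗ q ⊗ r(m ⊗ q) ⊗ r(q) ⊗ r(r(m))
  Put back:  r(m ⊗ q ⊗ r(m ⊗ q) ⊗ r(q) ⊗ r(r(m)))
Right:  r(m ⊗ (q ⊗ r(q)) ⊗ r(r(q ⊗ m)) ⊗ r(m))
  Work inside:  m ⊗ (q ⊗ r(q)) ⊗ r(r(q ⊗ m)) ⊗ r(m)
  Merge nested applications:  m ⊗ q ⊗ r(q) ⊗ r(r(q ⊗ m)) ⊗ r(m)
  Inside:  r(r(q ⊗ m))  →  r(r(m ⊗ q))
  Order the arguments:  m ⊗ q ⊗ r(m) ⊗ r(q) ⊗ r(r(m ⊗ q))
  Reassemble:  r(m ⊗ q ⊗ r(m) ⊗ r(q) ⊗ r(r(m ⊗ q)))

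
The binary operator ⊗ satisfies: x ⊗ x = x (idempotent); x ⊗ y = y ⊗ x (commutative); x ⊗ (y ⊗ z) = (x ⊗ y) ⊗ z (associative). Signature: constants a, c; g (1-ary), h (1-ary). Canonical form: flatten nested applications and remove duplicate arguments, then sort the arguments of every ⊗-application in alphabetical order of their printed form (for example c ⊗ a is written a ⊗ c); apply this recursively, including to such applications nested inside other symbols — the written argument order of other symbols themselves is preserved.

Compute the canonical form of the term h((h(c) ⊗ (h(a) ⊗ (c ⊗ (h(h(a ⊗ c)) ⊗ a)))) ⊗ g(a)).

Descend into:  (h(c) ⊗ (h(a) ⊗ (c ⊗ (h(h(a ⊗ c)) ⊗ a)))) ⊗ g(a)
Flatten:  h(c) ⊗ h(a) ⊗ c ⊗ h(h(a ⊗ c)) ⊗ a ⊗ g(a)
Sort arguments:  a ⊗ c ⊗ g(a) ⊗ h(a) ⊗ h(c) ⊗ h(h(a ⊗ c))
Rebuild:  h(a ⊗ c ⊗ g(a) ⊗ h(a) ⊗ h(c) ⊗ h(h(a ⊗ c)))

Answer: h(a ⊗ c ⊗ g(a) ⊗ h(a) ⊗ h(c) ⊗ h(h(a ⊗ c)))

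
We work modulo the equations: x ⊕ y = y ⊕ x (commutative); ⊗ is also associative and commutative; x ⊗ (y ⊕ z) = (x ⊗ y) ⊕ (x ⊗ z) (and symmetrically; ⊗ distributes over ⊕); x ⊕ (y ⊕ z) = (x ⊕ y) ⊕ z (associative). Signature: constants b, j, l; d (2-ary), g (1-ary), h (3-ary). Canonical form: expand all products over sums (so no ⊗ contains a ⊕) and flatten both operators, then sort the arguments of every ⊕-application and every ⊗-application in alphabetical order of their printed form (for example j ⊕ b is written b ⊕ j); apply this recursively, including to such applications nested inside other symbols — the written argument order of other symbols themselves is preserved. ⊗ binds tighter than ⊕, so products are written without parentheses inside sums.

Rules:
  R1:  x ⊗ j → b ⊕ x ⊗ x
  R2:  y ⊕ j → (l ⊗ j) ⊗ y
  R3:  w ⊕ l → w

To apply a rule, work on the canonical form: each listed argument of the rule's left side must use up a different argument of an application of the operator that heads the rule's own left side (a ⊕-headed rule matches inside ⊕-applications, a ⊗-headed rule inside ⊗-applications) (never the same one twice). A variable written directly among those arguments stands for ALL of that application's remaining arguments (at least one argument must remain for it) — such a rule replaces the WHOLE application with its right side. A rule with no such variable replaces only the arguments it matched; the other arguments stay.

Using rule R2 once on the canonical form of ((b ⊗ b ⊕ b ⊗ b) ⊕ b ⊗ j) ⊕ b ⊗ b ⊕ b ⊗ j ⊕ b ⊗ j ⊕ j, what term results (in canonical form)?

Answer: b ⊗ b ⊗ j ⊗ l ⊕ b ⊗ b ⊗ j ⊗ l ⊕ b ⊗ b ⊗ j ⊗ l ⊕ b ⊗ j ⊗ j ⊗ l ⊕ b ⊗ j ⊗ j ⊗ l ⊕ b ⊗ j ⊗ j ⊗ l

Derivation:
Canonical form:  b ⊗ b ⊕ b ⊗ b ⊕ b ⊗ b ⊕ b ⊗ j ⊕ b ⊗ j ⊕ b ⊗ j ⊕ j
Match R2:  consume j;  y := b ⊗ b ⊕ b ⊗ b ⊕ b ⊗ b ⊕ b ⊗ j ⊕ b ⊗ j ⊕ b ⊗ j
The extension variable absorbs all remaining arguments, so the whole application is rewritten.
Result:  b ⊗ b ⊗ j ⊗ l ⊕ b ⊗ b ⊗ j ⊗ l ⊕ b ⊗ b ⊗ j ⊗ l ⊕ b ⊗ j ⊗ j ⊗ l ⊕ b ⊗ j ⊗ j ⊗ l ⊕ b ⊗ j ⊗ j ⊗ l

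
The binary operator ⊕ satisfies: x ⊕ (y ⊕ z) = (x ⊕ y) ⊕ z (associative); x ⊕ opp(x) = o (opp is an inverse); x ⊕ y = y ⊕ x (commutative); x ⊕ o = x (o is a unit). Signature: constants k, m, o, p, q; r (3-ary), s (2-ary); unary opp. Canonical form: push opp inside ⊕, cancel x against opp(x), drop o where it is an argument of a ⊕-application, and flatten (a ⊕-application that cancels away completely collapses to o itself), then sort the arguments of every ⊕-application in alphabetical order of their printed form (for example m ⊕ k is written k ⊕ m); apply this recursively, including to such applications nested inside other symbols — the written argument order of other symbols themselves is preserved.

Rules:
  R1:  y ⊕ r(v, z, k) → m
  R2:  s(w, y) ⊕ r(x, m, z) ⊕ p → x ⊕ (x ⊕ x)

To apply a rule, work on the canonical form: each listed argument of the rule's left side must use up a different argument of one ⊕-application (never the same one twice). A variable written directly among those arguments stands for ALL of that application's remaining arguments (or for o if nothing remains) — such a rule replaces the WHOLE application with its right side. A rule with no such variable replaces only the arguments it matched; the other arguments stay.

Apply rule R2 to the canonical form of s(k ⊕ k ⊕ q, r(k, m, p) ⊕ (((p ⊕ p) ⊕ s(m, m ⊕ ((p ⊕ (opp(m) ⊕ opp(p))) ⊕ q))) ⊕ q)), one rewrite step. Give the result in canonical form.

Answer: s(k ⊕ k ⊕ q, k ⊕ k ⊕ k ⊕ p ⊕ q)

Derivation:
Canonical form:  s(k ⊕ k ⊕ q, p ⊕ p ⊕ q ⊕ r(k, m, p) ⊕ s(m, q))
Apply R2:  consuming p, r(k, m, p), s(m, q);  w := m, x := k, y := q, z := p
Result:  s(k ⊕ k ⊕ q, k ⊕ k ⊕ k ⊕ p ⊕ q)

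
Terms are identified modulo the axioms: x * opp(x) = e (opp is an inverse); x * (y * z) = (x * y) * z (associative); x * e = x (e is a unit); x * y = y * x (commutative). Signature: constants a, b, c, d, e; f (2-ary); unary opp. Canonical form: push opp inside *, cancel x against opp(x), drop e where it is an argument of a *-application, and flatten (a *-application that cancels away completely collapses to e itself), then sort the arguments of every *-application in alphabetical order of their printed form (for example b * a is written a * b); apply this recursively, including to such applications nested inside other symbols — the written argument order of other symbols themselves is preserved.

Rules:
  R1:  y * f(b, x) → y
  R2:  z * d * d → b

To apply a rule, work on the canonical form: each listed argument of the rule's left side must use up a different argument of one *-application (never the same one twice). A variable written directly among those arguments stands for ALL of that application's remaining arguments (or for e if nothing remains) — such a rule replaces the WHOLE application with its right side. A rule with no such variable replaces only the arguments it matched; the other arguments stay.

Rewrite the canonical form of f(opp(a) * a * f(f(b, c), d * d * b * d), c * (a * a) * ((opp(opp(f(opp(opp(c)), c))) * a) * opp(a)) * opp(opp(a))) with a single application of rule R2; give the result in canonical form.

Answer: f(f(f(b, c), b), a * a * a * c * f(c, c))

Derivation:
Canonical form:  f(f(f(b, c), b * d * d * d), a * a * a * c * f(c, c))
R2 matches:  uses d, d;  z := b * d
Every leftover argument binds to the variable; the entire application is replaced.
Result:  f(f(f(b, c), b), a * a * a * c * f(c, c))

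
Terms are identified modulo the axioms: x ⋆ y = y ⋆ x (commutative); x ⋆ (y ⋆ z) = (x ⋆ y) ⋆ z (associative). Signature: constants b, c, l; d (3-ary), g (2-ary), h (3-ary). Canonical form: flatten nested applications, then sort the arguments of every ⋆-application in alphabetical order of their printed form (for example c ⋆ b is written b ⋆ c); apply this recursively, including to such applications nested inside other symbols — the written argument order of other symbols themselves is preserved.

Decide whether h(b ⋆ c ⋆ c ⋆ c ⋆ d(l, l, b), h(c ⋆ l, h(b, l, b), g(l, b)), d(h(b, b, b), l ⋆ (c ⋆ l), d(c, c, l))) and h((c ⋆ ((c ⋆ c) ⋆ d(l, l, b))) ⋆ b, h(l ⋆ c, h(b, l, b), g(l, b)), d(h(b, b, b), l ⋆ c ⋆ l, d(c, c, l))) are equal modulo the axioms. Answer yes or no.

Left:  h(b ⋆ c ⋆ c ⋆ c ⋆ d(l, l, b), h(c ⋆ l, h(b, l, b), g(l, b)), d(h(b, b, b), l ⋆ (c ⋆ l), d(c, c, l)))
  Descend into:  l ⋆ (c ⋆ l)
  Flatten:  l ⋆ c ⋆ l
  Order the arguments:  c ⋆ l ⋆ l
  Rebuild:  h(b ⋆ c ⋆ c ⋆ c ⋆ d(l, l, b), h(c ⋆ l, h(b, l, b), g(l, b)), d(h(b, b, b), c ⋆ l ⋆ l, d(c, c, l)))
Right:  h((c ⋆ ((c ⋆ c) ⋆ d(l, l, b))) ⋆ b, h(l ⋆ c, h(b, l, b), g(l, b)), d(h(b, b, b), l ⋆ c ⋆ l, d(c, c, l)))
  Work inside:  (c ⋆ ((c ⋆ c) ⋆ d(l, l, b))) ⋆ b
  Merge nested applications:  c ⋆ c ⋆ c ⋆ d(l, l, b) ⋆ b
  Sort:  b ⋆ c ⋆ c ⋆ c ⋆ d(l, l, b)
  Reassemble:  h(b ⋆ c ⋆ c ⋆ c ⋆ d(l, l, b), h(c ⋆ l, h(b, l, b), g(l, b)), d(h(b, b, b), c ⋆ l ⋆ l, d(c, c, l)))

Answer: yes — both canonical forms are h(b ⋆ c ⋆ c ⋆ c ⋆ d(l, l, b), h(c ⋆ l, h(b, l, b), g(l, b)), d(h(b, b, b), c ⋆ l ⋆ l, d(c, c, l)))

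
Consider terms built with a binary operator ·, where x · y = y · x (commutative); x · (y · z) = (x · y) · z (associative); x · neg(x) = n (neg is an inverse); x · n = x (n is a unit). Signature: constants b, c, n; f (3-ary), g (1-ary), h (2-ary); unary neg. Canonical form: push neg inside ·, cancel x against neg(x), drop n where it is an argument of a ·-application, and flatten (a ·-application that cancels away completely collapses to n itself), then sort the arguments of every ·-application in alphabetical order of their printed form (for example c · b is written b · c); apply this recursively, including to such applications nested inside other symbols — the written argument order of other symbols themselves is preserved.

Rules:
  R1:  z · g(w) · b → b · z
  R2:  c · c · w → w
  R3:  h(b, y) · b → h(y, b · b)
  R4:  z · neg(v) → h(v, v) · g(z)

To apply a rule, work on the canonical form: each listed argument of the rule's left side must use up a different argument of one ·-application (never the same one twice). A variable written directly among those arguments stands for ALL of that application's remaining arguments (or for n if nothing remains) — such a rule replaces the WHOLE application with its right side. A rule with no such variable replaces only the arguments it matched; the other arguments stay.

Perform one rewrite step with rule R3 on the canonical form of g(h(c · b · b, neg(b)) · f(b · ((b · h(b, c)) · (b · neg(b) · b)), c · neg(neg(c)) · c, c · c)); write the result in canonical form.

Canonical form:  g(f(b · b · b · h(b, c), c · c · c, c · c) · h(b · b · c, neg(b)))
R3 matches:  uses b, h(b, c);  y := c
Giving:  g(f(b · b · h(c, b · b), c · c · c, c · c) · h(b · b · c, neg(b)))

Answer: g(f(b · b · h(c, b · b), c · c · c, c · c) · h(b · b · c, neg(b)))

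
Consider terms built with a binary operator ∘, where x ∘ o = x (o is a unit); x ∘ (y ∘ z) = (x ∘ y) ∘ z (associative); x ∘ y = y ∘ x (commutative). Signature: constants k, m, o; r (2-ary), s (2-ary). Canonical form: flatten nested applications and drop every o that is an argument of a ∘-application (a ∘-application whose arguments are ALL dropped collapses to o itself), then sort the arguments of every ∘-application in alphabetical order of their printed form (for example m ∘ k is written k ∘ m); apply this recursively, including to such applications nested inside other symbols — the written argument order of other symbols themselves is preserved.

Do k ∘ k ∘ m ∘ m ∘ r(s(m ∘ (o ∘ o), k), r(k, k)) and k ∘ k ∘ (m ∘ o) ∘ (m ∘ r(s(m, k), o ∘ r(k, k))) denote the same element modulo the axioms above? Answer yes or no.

Left:  k ∘ k ∘ m ∘ m ∘ r(s(m ∘ (o ∘ o), k), r(k, k))
  Inside:  r(s(m ∘ (o ∘ o), k), r(k, k))  →  r(s(m, k), r(k, k))
  Sort arguments:  k ∘ k ∘ m ∘ m ∘ r(s(m, k), r(k, k))
Right:  k ∘ k ∘ (m ∘ o) ∘ (m ∘ r(s(m, k), o ∘ r(k, k)))
  Merge nested applications:  k ∘ k ∘ m ∘ o ∘ m ∘ r(s(m, k), o ∘ r(k, k))
  Inside:  r(s(m, k), o ∘ r(k, k))  →  r(s(m, k), r(k, k))
  Drop the unit:  drop o
  Sort:  k ∘ k ∘ m ∘ m ∘ r(s(m, k), r(k, k))

Answer: yes — both canonical forms are k ∘ k ∘ m ∘ m ∘ r(s(m, k), r(k, k))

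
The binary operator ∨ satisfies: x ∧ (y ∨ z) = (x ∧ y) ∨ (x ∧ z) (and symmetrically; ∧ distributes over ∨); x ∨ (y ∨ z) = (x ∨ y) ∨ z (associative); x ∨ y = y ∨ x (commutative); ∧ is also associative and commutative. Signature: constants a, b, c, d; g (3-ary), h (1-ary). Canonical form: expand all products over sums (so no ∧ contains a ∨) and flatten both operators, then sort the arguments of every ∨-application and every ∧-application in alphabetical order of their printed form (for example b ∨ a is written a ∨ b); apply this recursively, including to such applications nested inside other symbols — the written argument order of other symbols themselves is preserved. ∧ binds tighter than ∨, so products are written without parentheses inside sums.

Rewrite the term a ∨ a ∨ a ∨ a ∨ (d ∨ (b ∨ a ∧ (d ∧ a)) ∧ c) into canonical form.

Expand products over sums:  a ∨ a ∨ a ∨ a ∨ d ∨ b ∧ c ∨ a ∧ a ∧ c ∧ d
Sort arguments:  a ∨ a ∨ a ∨ a ∨ a ∧ a ∧ c ∧ d ∨ b ∧ c ∨ d

Answer: a ∨ a ∨ a ∨ a ∨ a ∧ a ∧ c ∧ d ∨ b ∧ c ∨ d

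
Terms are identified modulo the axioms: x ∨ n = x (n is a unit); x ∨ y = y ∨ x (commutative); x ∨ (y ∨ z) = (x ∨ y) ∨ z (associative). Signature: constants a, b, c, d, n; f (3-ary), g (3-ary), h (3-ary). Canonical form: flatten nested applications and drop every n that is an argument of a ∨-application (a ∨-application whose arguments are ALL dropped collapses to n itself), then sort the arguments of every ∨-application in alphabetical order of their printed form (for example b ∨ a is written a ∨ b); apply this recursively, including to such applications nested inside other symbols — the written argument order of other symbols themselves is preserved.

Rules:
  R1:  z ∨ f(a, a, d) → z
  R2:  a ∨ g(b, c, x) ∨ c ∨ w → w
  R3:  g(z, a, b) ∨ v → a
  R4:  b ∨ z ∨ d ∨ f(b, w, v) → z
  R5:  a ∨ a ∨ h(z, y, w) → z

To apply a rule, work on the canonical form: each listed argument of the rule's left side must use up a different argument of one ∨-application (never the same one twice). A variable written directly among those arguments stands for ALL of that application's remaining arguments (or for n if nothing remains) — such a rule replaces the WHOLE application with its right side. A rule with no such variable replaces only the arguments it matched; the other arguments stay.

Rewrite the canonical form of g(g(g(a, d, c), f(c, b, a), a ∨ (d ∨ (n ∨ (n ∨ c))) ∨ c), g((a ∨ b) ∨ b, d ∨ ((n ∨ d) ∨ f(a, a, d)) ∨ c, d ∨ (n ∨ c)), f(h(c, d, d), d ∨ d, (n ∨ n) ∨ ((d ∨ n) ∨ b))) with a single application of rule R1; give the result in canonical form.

Answer: g(g(g(a, d, c), f(c, b, a), a ∨ c ∨ c ∨ d), g(a ∨ b ∨ b, c ∨ d ∨ d, c ∨ d), f(h(c, d, d), d ∨ d, b ∨ d))

Derivation:
Canonical form:  g(g(g(a, d, c), f(c, b, a), a ∨ c ∨ c ∨ d), g(a ∨ b ∨ b, c ∨ d ∨ d ∨ f(a, a, d), c ∨ d), f(h(c, d, d), d ∨ d, b ∨ d))
R1 matches:  uses f(a, a, d);  z := c ∨ d ∨ d
The variable takes the whole remainder — replace the entire application.
New term:  g(g(g(a, d, c), f(c, b, a), a ∨ c ∨ c ∨ d), g(a ∨ b ∨ b, c ∨ d ∨ d, c ∨ d), f(h(c, d, d), d ∨ d, b ∨ d))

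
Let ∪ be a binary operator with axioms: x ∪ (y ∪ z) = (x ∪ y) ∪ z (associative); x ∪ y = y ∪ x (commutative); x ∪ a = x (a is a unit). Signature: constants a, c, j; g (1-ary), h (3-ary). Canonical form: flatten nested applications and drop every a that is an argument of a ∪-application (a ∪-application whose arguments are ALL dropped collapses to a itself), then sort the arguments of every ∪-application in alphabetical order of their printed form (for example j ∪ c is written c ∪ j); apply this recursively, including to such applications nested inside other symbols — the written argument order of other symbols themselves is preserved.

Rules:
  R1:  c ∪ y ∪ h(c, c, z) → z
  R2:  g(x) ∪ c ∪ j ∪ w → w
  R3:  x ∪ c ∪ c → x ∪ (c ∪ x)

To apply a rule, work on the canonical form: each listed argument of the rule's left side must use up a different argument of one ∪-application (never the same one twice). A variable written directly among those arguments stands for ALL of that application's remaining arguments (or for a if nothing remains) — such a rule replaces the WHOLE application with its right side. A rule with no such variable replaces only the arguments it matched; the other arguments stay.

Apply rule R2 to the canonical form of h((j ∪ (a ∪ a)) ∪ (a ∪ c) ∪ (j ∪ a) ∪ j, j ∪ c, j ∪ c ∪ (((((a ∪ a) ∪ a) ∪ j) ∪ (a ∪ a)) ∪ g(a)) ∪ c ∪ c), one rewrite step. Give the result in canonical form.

Answer: h(c ∪ j ∪ j ∪ j, c ∪ j, c ∪ c ∪ j)

Derivation:
Canonical form:  h(c ∪ j ∪ j ∪ j, c ∪ j, c ∪ c ∪ c ∪ g(a) ∪ j ∪ j)
R2 matches:  uses c, g(a), j;  w := c ∪ c ∪ j, x := a
Every leftover argument binds to the variable; the entire application is replaced.
Giving:  h(c ∪ j ∪ j ∪ j, c ∪ j, c ∪ c ∪ j)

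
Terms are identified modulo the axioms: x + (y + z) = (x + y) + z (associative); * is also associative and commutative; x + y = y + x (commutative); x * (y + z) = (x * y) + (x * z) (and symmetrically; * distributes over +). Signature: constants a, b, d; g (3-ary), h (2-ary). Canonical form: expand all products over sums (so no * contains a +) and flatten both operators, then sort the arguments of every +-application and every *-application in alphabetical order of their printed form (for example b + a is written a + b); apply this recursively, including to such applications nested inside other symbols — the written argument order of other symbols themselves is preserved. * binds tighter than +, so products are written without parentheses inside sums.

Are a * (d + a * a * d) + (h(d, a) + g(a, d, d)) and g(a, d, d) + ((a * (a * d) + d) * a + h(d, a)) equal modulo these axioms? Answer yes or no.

Answer: yes — both canonical forms are a * a * a * d + a * d + g(a, d, d) + h(d, a)

Derivation:
Left:  a * (d + a * a * d) + (h(d, a) + g(a, d, d))
  Distribute:  a * d + a * a * a * d + h(d, a) + g(a, d, d)
  Sort:  a * a * a * d + a * d + g(a, d, d) + h(d, a)
Right:  g(a, d, d) + ((a * (a * d) + d) * a + h(d, a))
  Expand products over sums:  g(a, d, d) + a * a * a * d + a * d + h(d, a)
  Sort:  a * a * a * d + a * d + g(a, d, d) + h(d, a)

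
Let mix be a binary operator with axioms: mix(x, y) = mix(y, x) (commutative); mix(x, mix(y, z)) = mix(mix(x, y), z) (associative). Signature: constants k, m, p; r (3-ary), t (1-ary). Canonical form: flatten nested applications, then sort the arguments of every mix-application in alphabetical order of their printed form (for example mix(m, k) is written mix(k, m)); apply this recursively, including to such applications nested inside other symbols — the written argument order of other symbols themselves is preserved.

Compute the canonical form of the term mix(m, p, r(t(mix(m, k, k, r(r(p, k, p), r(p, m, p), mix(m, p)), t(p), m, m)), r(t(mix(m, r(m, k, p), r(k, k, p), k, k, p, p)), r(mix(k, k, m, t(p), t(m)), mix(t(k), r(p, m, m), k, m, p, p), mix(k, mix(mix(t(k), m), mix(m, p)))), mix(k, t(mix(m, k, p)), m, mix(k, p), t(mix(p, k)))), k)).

Simplify inside:  r(t(mix(m, k, k, r(r(p, k, p), r(p, m, p), mix(m, p)), t(p), m, m)), r(t(mix(m, r(m, k, p), r(k, k, p), k, k, p, p)), r(mix(k, k, m, t(p), t(m)), mix(t(k), r(p, m, m), k, m, p, p), mix(k, mix(mix(t(k), m), mix(m, p)))), mix(k, t(mix(m, k, p)), m, mix(k, p), t(mix(p, k)))), k)  →  r(t(mix(k, k, m, m, m, r(r(p, k, p), r(p, m, p), mix(m, p)), t(p))), r(t(mix(k, k, m, p, p, r(k, k, p), r(m, k, p))), r(mix(k, k, m, t(m), t(p)), mix(k, m, p, p, r(p, m, m), t(k)), mix(k, m, m, p, t(k))), mix(k, k, m, p, t(mix(k, m, p)), t(mix(k, p)))), k)
Sort:  mix(m, p, r(t(mix(k, k, m, m, m, r(r(p, k, p), r(p, m, p), mix(m, p)), t(p))), r(t(mix(k, k, m, p, p, r(k, k, p), r(m, k, p))), r(mix(k, k, m, t(m), t(p)), mix(k, m, p, p, r(p, m, m), t(k)), mix(k, m, m, p, t(k))), mix(k, k, m, p, t(mix(k, m, p)), t(mix(k, p)))), k))

Answer: mix(m, p, r(t(mix(k, k, m, m, m, r(r(p, k, p), r(p, m, p), mix(m, p)), t(p))), r(t(mix(k, k, m, p, p, r(k, k, p), r(m, k, p))), r(mix(k, k, m, t(m), t(p)), mix(k, m, p, p, r(p, m, m), t(k)), mix(k, m, m, p, t(k))), mix(k, k, m, p, t(mix(k, m, p)), t(mix(k, p)))), k))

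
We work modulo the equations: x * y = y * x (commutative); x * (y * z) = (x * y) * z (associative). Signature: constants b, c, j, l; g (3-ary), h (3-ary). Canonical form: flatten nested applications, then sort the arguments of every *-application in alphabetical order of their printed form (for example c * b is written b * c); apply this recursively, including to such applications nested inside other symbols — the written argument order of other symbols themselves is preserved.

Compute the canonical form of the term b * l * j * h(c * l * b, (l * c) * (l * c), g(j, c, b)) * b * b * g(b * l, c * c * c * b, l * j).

Simplify inside:  h(c * l * b, (l * c) * (l * c), g(j, c, b))  →  h(b * c * l, c * c * l * l, g(j, c, b))
Canonicalize subterm:  g(b * l, c * c * c * b, l * j)  →  g(b * l, b * c * c * c, j * l)
Order the arguments:  b * b * b * g(b * l, b * c * c * c, j * l) * h(b * c * l, c * c * l * l, g(j, c, b)) * j * l

Answer: b * b * b * g(b * l, b * c * c * c, j * l) * h(b * c * l, c * c * l * l, g(j, c, b)) * j * l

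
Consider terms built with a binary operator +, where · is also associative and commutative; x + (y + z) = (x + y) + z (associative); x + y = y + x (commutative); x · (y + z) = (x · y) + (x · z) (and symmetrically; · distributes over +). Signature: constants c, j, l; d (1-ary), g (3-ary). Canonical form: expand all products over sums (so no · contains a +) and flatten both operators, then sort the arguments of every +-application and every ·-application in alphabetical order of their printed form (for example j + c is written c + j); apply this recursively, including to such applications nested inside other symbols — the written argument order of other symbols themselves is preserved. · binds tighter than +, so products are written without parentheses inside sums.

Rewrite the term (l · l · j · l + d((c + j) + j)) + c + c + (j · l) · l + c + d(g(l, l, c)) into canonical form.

Answer: c + c + c + d(c + j + j) + d(g(l, l, c)) + j · l · l + j · l · l · l

Derivation:
Flatten:  j · l · l · l + d(c + j + j) + c + c + j · l · l + c + d(g(l, l, c))
Sort:  c + c + c + d(c + j + j) + d(g(l, l, c)) + j · l · l + j · l · l · l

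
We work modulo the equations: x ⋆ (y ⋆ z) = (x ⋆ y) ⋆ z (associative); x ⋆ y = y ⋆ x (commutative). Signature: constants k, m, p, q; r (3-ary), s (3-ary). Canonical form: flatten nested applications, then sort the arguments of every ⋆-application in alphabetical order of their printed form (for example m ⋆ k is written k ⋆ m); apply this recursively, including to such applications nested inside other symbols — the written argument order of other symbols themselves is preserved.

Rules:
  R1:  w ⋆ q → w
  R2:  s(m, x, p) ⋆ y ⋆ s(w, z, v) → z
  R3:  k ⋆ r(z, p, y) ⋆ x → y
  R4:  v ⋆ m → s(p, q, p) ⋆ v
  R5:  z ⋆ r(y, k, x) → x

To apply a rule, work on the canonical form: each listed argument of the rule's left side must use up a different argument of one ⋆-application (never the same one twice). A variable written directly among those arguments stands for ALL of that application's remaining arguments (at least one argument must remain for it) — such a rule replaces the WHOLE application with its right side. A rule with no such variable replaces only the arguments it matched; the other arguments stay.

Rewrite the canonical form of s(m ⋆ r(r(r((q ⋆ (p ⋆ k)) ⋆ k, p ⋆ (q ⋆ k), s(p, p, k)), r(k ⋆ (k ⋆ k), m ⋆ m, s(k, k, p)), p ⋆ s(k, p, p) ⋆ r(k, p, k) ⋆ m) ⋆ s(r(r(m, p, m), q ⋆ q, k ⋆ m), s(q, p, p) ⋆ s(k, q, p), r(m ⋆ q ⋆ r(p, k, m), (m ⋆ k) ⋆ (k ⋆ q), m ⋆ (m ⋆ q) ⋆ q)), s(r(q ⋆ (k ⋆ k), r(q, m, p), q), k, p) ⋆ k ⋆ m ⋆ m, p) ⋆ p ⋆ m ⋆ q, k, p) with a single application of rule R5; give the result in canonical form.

Canonical form:  s(m ⋆ m ⋆ p ⋆ q ⋆ r(r(r(k ⋆ k ⋆ p ⋆ q, k ⋆ p ⋆ q, s(p, p, k)), r(k ⋆ k ⋆ k, m ⋆ m, s(k, k, p)), m ⋆ p ⋆ r(k, p, k) ⋆ s(k, p, p)) ⋆ s(r(r(m, p, m), q ⋆ q, k ⋆ m), s(k, q, p) ⋆ s(q, p, p), r(m ⋆ q ⋆ r(p, k, m), k ⋆ k ⋆ m ⋆ q, m ⋆ m ⋆ q ⋆ q)), k ⋆ m ⋆ m ⋆ s(r(k ⋆ k ⋆ q, r(q, m, p), q), k, p), p), k, p)
Match R5:  consume r(p, k, m);  x := m, y := p, z := m ⋆ q
The extension variable absorbs all remaining arguments, so the whole application is rewritten.
New term:  s(m ⋆ m ⋆ p ⋆ q ⋆ r(r(r(k ⋆ k ⋆ p ⋆ q, k ⋆ p ⋆ q, s(p, p, k)), r(k ⋆ k ⋆ k, m ⋆ m, s(k, k, p)), m ⋆ p ⋆ r(k, p, k) ⋆ s(k, p, p)) ⋆ s(r(r(m, p, m), q ⋆ q, k ⋆ m), s(k, q, p) ⋆ s(q, p, p), r(m, k ⋆ k ⋆ m ⋆ q, m ⋆ m ⋆ q ⋆ q)), k ⋆ m ⋆ m ⋆ s(r(k ⋆ k ⋆ q, r(q, m, p), q), k, p), p), k, p)

Answer: s(m ⋆ m ⋆ p ⋆ q ⋆ r(r(r(k ⋆ k ⋆ p ⋆ q, k ⋆ p ⋆ q, s(p, p, k)), r(k ⋆ k ⋆ k, m ⋆ m, s(k, k, p)), m ⋆ p ⋆ r(k, p, k) ⋆ s(k, p, p)) ⋆ s(r(r(m, p, m), q ⋆ q, k ⋆ m), s(k, q, p) ⋆ s(q, p, p), r(m, k ⋆ k ⋆ m ⋆ q, m ⋆ m ⋆ q ⋆ q)), k ⋆ m ⋆ m ⋆ s(r(k ⋆ k ⋆ q, r(q, m, p), q), k, p), p), k, p)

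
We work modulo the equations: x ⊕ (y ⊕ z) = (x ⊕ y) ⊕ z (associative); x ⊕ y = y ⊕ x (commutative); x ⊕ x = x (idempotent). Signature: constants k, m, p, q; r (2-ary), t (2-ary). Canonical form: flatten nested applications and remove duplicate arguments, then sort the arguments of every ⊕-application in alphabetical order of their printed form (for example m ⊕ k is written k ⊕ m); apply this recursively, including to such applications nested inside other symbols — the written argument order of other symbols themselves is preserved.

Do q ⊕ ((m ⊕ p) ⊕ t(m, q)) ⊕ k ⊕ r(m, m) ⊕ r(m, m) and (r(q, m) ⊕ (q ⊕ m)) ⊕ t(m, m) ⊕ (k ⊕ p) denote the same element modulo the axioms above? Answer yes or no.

Left:  q ⊕ ((m ⊕ p) ⊕ t(m, q)) ⊕ k ⊕ r(m, m) ⊕ r(m, m)
  Un-nest:  q ⊕ m ⊕ p ⊕ t(m, q) ⊕ k ⊕ r(m, m) ⊕ r(m, m)
  Drop duplicates:  drop duplicate r(m, m)
  Order the arguments:  k ⊕ m ⊕ p ⊕ q ⊕ r(m, m) ⊕ t(m, q)
Right:  (r(q, m) ⊕ (q ⊕ m)) ⊕ t(m, m) ⊕ (k ⊕ p)
  Flatten:  r(q, m) ⊕ q ⊕ m ⊕ t(m, m) ⊕ k ⊕ p
  Sort:  k ⊕ m ⊕ p ⊕ q ⊕ r(q, m) ⊕ t(m, m)

Answer: no — k ⊕ m ⊕ p ⊕ q ⊕ r(m, m) ⊕ t(m, q) vs k ⊕ m ⊕ p ⊕ q ⊕ r(q, m) ⊕ t(m, m)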